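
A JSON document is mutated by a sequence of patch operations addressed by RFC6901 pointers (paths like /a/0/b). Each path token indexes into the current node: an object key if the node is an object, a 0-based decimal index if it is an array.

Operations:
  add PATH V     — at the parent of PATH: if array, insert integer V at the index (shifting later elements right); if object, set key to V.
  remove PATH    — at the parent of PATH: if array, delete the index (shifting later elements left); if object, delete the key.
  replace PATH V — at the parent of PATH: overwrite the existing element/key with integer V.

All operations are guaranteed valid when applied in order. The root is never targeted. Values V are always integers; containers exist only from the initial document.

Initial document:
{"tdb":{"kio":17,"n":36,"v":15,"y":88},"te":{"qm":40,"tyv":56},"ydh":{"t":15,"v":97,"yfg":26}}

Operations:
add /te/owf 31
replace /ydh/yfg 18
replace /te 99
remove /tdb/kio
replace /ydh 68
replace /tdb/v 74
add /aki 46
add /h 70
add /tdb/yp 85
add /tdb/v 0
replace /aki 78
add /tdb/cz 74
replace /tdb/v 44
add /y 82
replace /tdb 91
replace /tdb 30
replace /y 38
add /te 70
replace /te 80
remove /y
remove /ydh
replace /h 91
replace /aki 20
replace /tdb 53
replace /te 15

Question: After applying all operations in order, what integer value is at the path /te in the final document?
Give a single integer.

After op 1 (add /te/owf 31): {"tdb":{"kio":17,"n":36,"v":15,"y":88},"te":{"owf":31,"qm":40,"tyv":56},"ydh":{"t":15,"v":97,"yfg":26}}
After op 2 (replace /ydh/yfg 18): {"tdb":{"kio":17,"n":36,"v":15,"y":88},"te":{"owf":31,"qm":40,"tyv":56},"ydh":{"t":15,"v":97,"yfg":18}}
After op 3 (replace /te 99): {"tdb":{"kio":17,"n":36,"v":15,"y":88},"te":99,"ydh":{"t":15,"v":97,"yfg":18}}
After op 4 (remove /tdb/kio): {"tdb":{"n":36,"v":15,"y":88},"te":99,"ydh":{"t":15,"v":97,"yfg":18}}
After op 5 (replace /ydh 68): {"tdb":{"n":36,"v":15,"y":88},"te":99,"ydh":68}
After op 6 (replace /tdb/v 74): {"tdb":{"n":36,"v":74,"y":88},"te":99,"ydh":68}
After op 7 (add /aki 46): {"aki":46,"tdb":{"n":36,"v":74,"y":88},"te":99,"ydh":68}
After op 8 (add /h 70): {"aki":46,"h":70,"tdb":{"n":36,"v":74,"y":88},"te":99,"ydh":68}
After op 9 (add /tdb/yp 85): {"aki":46,"h":70,"tdb":{"n":36,"v":74,"y":88,"yp":85},"te":99,"ydh":68}
After op 10 (add /tdb/v 0): {"aki":46,"h":70,"tdb":{"n":36,"v":0,"y":88,"yp":85},"te":99,"ydh":68}
After op 11 (replace /aki 78): {"aki":78,"h":70,"tdb":{"n":36,"v":0,"y":88,"yp":85},"te":99,"ydh":68}
After op 12 (add /tdb/cz 74): {"aki":78,"h":70,"tdb":{"cz":74,"n":36,"v":0,"y":88,"yp":85},"te":99,"ydh":68}
After op 13 (replace /tdb/v 44): {"aki":78,"h":70,"tdb":{"cz":74,"n":36,"v":44,"y":88,"yp":85},"te":99,"ydh":68}
After op 14 (add /y 82): {"aki":78,"h":70,"tdb":{"cz":74,"n":36,"v":44,"y":88,"yp":85},"te":99,"y":82,"ydh":68}
After op 15 (replace /tdb 91): {"aki":78,"h":70,"tdb":91,"te":99,"y":82,"ydh":68}
After op 16 (replace /tdb 30): {"aki":78,"h":70,"tdb":30,"te":99,"y":82,"ydh":68}
After op 17 (replace /y 38): {"aki":78,"h":70,"tdb":30,"te":99,"y":38,"ydh":68}
After op 18 (add /te 70): {"aki":78,"h":70,"tdb":30,"te":70,"y":38,"ydh":68}
After op 19 (replace /te 80): {"aki":78,"h":70,"tdb":30,"te":80,"y":38,"ydh":68}
After op 20 (remove /y): {"aki":78,"h":70,"tdb":30,"te":80,"ydh":68}
After op 21 (remove /ydh): {"aki":78,"h":70,"tdb":30,"te":80}
After op 22 (replace /h 91): {"aki":78,"h":91,"tdb":30,"te":80}
After op 23 (replace /aki 20): {"aki":20,"h":91,"tdb":30,"te":80}
After op 24 (replace /tdb 53): {"aki":20,"h":91,"tdb":53,"te":80}
After op 25 (replace /te 15): {"aki":20,"h":91,"tdb":53,"te":15}
Value at /te: 15

Answer: 15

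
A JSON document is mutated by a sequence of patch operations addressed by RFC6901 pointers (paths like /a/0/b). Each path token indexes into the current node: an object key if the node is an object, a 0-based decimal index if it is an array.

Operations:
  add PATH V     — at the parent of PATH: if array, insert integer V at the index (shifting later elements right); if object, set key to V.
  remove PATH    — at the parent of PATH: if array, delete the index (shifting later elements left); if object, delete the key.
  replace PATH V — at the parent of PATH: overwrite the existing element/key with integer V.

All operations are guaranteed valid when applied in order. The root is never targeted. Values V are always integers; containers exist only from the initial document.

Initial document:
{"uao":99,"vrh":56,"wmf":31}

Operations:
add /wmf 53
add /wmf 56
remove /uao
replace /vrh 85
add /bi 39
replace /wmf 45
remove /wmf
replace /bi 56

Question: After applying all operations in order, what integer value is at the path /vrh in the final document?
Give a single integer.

After op 1 (add /wmf 53): {"uao":99,"vrh":56,"wmf":53}
After op 2 (add /wmf 56): {"uao":99,"vrh":56,"wmf":56}
After op 3 (remove /uao): {"vrh":56,"wmf":56}
After op 4 (replace /vrh 85): {"vrh":85,"wmf":56}
After op 5 (add /bi 39): {"bi":39,"vrh":85,"wmf":56}
After op 6 (replace /wmf 45): {"bi":39,"vrh":85,"wmf":45}
After op 7 (remove /wmf): {"bi":39,"vrh":85}
After op 8 (replace /bi 56): {"bi":56,"vrh":85}
Value at /vrh: 85

Answer: 85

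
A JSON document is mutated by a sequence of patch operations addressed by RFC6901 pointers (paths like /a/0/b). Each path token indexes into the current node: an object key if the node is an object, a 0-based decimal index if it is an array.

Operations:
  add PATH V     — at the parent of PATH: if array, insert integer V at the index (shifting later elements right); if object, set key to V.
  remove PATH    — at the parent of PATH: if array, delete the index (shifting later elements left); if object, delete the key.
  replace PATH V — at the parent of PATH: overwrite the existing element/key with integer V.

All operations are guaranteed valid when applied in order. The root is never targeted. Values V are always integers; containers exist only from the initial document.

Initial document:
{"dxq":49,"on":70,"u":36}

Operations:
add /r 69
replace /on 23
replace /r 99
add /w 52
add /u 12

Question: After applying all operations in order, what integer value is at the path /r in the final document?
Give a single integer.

After op 1 (add /r 69): {"dxq":49,"on":70,"r":69,"u":36}
After op 2 (replace /on 23): {"dxq":49,"on":23,"r":69,"u":36}
After op 3 (replace /r 99): {"dxq":49,"on":23,"r":99,"u":36}
After op 4 (add /w 52): {"dxq":49,"on":23,"r":99,"u":36,"w":52}
After op 5 (add /u 12): {"dxq":49,"on":23,"r":99,"u":12,"w":52}
Value at /r: 99

Answer: 99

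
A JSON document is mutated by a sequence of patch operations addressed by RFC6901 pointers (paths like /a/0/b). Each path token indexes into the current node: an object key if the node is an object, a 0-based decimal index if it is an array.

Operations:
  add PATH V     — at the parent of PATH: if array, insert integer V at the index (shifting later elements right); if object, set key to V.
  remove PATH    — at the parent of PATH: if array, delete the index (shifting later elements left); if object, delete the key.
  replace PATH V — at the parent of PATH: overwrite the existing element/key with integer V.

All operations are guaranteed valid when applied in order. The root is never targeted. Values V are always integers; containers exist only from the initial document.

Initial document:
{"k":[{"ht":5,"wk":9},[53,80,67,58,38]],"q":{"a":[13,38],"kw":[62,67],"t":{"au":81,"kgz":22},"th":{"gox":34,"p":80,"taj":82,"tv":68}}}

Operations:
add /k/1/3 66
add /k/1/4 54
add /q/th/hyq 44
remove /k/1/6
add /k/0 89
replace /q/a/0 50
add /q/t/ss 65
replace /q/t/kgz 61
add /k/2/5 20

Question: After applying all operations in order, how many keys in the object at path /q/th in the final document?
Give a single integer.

After op 1 (add /k/1/3 66): {"k":[{"ht":5,"wk":9},[53,80,67,66,58,38]],"q":{"a":[13,38],"kw":[62,67],"t":{"au":81,"kgz":22},"th":{"gox":34,"p":80,"taj":82,"tv":68}}}
After op 2 (add /k/1/4 54): {"k":[{"ht":5,"wk":9},[53,80,67,66,54,58,38]],"q":{"a":[13,38],"kw":[62,67],"t":{"au":81,"kgz":22},"th":{"gox":34,"p":80,"taj":82,"tv":68}}}
After op 3 (add /q/th/hyq 44): {"k":[{"ht":5,"wk":9},[53,80,67,66,54,58,38]],"q":{"a":[13,38],"kw":[62,67],"t":{"au":81,"kgz":22},"th":{"gox":34,"hyq":44,"p":80,"taj":82,"tv":68}}}
After op 4 (remove /k/1/6): {"k":[{"ht":5,"wk":9},[53,80,67,66,54,58]],"q":{"a":[13,38],"kw":[62,67],"t":{"au":81,"kgz":22},"th":{"gox":34,"hyq":44,"p":80,"taj":82,"tv":68}}}
After op 5 (add /k/0 89): {"k":[89,{"ht":5,"wk":9},[53,80,67,66,54,58]],"q":{"a":[13,38],"kw":[62,67],"t":{"au":81,"kgz":22},"th":{"gox":34,"hyq":44,"p":80,"taj":82,"tv":68}}}
After op 6 (replace /q/a/0 50): {"k":[89,{"ht":5,"wk":9},[53,80,67,66,54,58]],"q":{"a":[50,38],"kw":[62,67],"t":{"au":81,"kgz":22},"th":{"gox":34,"hyq":44,"p":80,"taj":82,"tv":68}}}
After op 7 (add /q/t/ss 65): {"k":[89,{"ht":5,"wk":9},[53,80,67,66,54,58]],"q":{"a":[50,38],"kw":[62,67],"t":{"au":81,"kgz":22,"ss":65},"th":{"gox":34,"hyq":44,"p":80,"taj":82,"tv":68}}}
After op 8 (replace /q/t/kgz 61): {"k":[89,{"ht":5,"wk":9},[53,80,67,66,54,58]],"q":{"a":[50,38],"kw":[62,67],"t":{"au":81,"kgz":61,"ss":65},"th":{"gox":34,"hyq":44,"p":80,"taj":82,"tv":68}}}
After op 9 (add /k/2/5 20): {"k":[89,{"ht":5,"wk":9},[53,80,67,66,54,20,58]],"q":{"a":[50,38],"kw":[62,67],"t":{"au":81,"kgz":61,"ss":65},"th":{"gox":34,"hyq":44,"p":80,"taj":82,"tv":68}}}
Size at path /q/th: 5

Answer: 5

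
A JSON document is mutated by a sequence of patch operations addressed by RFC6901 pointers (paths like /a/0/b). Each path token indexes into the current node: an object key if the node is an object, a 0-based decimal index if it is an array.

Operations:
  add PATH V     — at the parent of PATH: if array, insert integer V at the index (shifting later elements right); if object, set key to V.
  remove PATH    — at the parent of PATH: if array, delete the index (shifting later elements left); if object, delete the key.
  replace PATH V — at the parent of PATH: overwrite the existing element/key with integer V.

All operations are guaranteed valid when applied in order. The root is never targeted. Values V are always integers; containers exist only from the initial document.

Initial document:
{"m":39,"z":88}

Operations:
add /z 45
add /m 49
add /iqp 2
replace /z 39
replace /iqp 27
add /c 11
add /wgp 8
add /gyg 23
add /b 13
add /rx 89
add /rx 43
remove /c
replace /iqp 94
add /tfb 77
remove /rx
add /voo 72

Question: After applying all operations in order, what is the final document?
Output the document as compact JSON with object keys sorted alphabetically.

Answer: {"b":13,"gyg":23,"iqp":94,"m":49,"tfb":77,"voo":72,"wgp":8,"z":39}

Derivation:
After op 1 (add /z 45): {"m":39,"z":45}
After op 2 (add /m 49): {"m":49,"z":45}
After op 3 (add /iqp 2): {"iqp":2,"m":49,"z":45}
After op 4 (replace /z 39): {"iqp":2,"m":49,"z":39}
After op 5 (replace /iqp 27): {"iqp":27,"m":49,"z":39}
After op 6 (add /c 11): {"c":11,"iqp":27,"m":49,"z":39}
After op 7 (add /wgp 8): {"c":11,"iqp":27,"m":49,"wgp":8,"z":39}
After op 8 (add /gyg 23): {"c":11,"gyg":23,"iqp":27,"m":49,"wgp":8,"z":39}
After op 9 (add /b 13): {"b":13,"c":11,"gyg":23,"iqp":27,"m":49,"wgp":8,"z":39}
After op 10 (add /rx 89): {"b":13,"c":11,"gyg":23,"iqp":27,"m":49,"rx":89,"wgp":8,"z":39}
After op 11 (add /rx 43): {"b":13,"c":11,"gyg":23,"iqp":27,"m":49,"rx":43,"wgp":8,"z":39}
After op 12 (remove /c): {"b":13,"gyg":23,"iqp":27,"m":49,"rx":43,"wgp":8,"z":39}
After op 13 (replace /iqp 94): {"b":13,"gyg":23,"iqp":94,"m":49,"rx":43,"wgp":8,"z":39}
After op 14 (add /tfb 77): {"b":13,"gyg":23,"iqp":94,"m":49,"rx":43,"tfb":77,"wgp":8,"z":39}
After op 15 (remove /rx): {"b":13,"gyg":23,"iqp":94,"m":49,"tfb":77,"wgp":8,"z":39}
After op 16 (add /voo 72): {"b":13,"gyg":23,"iqp":94,"m":49,"tfb":77,"voo":72,"wgp":8,"z":39}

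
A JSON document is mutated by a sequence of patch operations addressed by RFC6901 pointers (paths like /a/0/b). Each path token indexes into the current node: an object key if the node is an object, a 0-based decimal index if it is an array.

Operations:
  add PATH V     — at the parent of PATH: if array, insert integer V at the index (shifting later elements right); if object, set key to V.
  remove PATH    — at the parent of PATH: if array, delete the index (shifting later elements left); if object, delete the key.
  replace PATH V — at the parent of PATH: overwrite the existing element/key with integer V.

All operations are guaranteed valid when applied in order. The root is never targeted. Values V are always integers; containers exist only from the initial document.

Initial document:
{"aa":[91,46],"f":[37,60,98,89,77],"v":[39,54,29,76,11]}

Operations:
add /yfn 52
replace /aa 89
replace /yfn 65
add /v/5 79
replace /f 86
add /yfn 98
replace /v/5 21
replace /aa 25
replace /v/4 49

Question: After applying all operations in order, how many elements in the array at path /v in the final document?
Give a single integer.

Answer: 6

Derivation:
After op 1 (add /yfn 52): {"aa":[91,46],"f":[37,60,98,89,77],"v":[39,54,29,76,11],"yfn":52}
After op 2 (replace /aa 89): {"aa":89,"f":[37,60,98,89,77],"v":[39,54,29,76,11],"yfn":52}
After op 3 (replace /yfn 65): {"aa":89,"f":[37,60,98,89,77],"v":[39,54,29,76,11],"yfn":65}
After op 4 (add /v/5 79): {"aa":89,"f":[37,60,98,89,77],"v":[39,54,29,76,11,79],"yfn":65}
After op 5 (replace /f 86): {"aa":89,"f":86,"v":[39,54,29,76,11,79],"yfn":65}
After op 6 (add /yfn 98): {"aa":89,"f":86,"v":[39,54,29,76,11,79],"yfn":98}
After op 7 (replace /v/5 21): {"aa":89,"f":86,"v":[39,54,29,76,11,21],"yfn":98}
After op 8 (replace /aa 25): {"aa":25,"f":86,"v":[39,54,29,76,11,21],"yfn":98}
After op 9 (replace /v/4 49): {"aa":25,"f":86,"v":[39,54,29,76,49,21],"yfn":98}
Size at path /v: 6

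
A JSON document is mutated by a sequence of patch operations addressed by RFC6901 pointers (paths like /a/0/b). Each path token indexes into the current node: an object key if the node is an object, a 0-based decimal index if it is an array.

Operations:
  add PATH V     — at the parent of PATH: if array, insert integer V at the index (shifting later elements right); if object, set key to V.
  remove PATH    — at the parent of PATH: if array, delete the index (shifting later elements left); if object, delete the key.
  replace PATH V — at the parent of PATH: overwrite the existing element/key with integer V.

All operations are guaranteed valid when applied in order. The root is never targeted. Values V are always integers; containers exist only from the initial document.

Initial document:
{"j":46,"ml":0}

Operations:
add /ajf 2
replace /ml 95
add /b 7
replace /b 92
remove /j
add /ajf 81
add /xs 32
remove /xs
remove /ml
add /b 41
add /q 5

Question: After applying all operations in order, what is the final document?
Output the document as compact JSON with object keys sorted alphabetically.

After op 1 (add /ajf 2): {"ajf":2,"j":46,"ml":0}
After op 2 (replace /ml 95): {"ajf":2,"j":46,"ml":95}
After op 3 (add /b 7): {"ajf":2,"b":7,"j":46,"ml":95}
After op 4 (replace /b 92): {"ajf":2,"b":92,"j":46,"ml":95}
After op 5 (remove /j): {"ajf":2,"b":92,"ml":95}
After op 6 (add /ajf 81): {"ajf":81,"b":92,"ml":95}
After op 7 (add /xs 32): {"ajf":81,"b":92,"ml":95,"xs":32}
After op 8 (remove /xs): {"ajf":81,"b":92,"ml":95}
After op 9 (remove /ml): {"ajf":81,"b":92}
After op 10 (add /b 41): {"ajf":81,"b":41}
After op 11 (add /q 5): {"ajf":81,"b":41,"q":5}

Answer: {"ajf":81,"b":41,"q":5}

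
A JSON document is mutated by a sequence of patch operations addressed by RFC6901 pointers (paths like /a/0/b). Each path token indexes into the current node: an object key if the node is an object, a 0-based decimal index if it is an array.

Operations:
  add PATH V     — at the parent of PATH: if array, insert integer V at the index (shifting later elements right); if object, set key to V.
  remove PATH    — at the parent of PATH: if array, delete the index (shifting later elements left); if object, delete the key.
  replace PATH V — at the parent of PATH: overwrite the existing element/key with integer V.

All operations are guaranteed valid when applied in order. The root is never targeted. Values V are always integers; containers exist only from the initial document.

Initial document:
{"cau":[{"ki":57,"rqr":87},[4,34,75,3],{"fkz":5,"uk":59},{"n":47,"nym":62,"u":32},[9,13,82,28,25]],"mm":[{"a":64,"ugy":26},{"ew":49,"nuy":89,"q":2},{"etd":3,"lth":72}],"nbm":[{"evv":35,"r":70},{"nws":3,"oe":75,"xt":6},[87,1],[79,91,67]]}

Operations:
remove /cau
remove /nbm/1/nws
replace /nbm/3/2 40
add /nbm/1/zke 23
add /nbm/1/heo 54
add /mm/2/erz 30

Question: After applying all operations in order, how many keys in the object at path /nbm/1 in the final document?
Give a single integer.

After op 1 (remove /cau): {"mm":[{"a":64,"ugy":26},{"ew":49,"nuy":89,"q":2},{"etd":3,"lth":72}],"nbm":[{"evv":35,"r":70},{"nws":3,"oe":75,"xt":6},[87,1],[79,91,67]]}
After op 2 (remove /nbm/1/nws): {"mm":[{"a":64,"ugy":26},{"ew":49,"nuy":89,"q":2},{"etd":3,"lth":72}],"nbm":[{"evv":35,"r":70},{"oe":75,"xt":6},[87,1],[79,91,67]]}
After op 3 (replace /nbm/3/2 40): {"mm":[{"a":64,"ugy":26},{"ew":49,"nuy":89,"q":2},{"etd":3,"lth":72}],"nbm":[{"evv":35,"r":70},{"oe":75,"xt":6},[87,1],[79,91,40]]}
After op 4 (add /nbm/1/zke 23): {"mm":[{"a":64,"ugy":26},{"ew":49,"nuy":89,"q":2},{"etd":3,"lth":72}],"nbm":[{"evv":35,"r":70},{"oe":75,"xt":6,"zke":23},[87,1],[79,91,40]]}
After op 5 (add /nbm/1/heo 54): {"mm":[{"a":64,"ugy":26},{"ew":49,"nuy":89,"q":2},{"etd":3,"lth":72}],"nbm":[{"evv":35,"r":70},{"heo":54,"oe":75,"xt":6,"zke":23},[87,1],[79,91,40]]}
After op 6 (add /mm/2/erz 30): {"mm":[{"a":64,"ugy":26},{"ew":49,"nuy":89,"q":2},{"erz":30,"etd":3,"lth":72}],"nbm":[{"evv":35,"r":70},{"heo":54,"oe":75,"xt":6,"zke":23},[87,1],[79,91,40]]}
Size at path /nbm/1: 4

Answer: 4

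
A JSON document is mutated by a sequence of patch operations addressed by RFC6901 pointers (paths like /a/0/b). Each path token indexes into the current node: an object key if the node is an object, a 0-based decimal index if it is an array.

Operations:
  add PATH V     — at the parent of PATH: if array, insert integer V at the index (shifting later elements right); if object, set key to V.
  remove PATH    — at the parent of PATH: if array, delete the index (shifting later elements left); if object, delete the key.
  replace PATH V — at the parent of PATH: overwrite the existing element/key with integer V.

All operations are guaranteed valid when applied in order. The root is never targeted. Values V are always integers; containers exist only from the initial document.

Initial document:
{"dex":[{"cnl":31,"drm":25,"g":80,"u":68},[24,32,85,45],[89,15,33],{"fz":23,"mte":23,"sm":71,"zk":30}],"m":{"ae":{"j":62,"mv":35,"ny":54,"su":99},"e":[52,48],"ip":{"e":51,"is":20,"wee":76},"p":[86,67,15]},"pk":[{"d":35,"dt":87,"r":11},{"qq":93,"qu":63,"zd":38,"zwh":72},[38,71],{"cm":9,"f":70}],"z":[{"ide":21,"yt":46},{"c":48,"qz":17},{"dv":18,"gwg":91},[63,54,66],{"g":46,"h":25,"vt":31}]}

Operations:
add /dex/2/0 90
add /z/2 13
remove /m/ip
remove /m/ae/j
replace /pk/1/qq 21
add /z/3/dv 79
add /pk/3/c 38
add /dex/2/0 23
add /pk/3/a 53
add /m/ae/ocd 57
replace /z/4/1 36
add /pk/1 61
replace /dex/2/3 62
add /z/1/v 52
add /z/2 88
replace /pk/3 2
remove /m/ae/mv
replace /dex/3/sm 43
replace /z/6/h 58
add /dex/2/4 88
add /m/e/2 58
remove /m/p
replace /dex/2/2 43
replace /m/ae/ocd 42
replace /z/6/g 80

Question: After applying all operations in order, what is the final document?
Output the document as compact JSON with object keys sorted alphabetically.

After op 1 (add /dex/2/0 90): {"dex":[{"cnl":31,"drm":25,"g":80,"u":68},[24,32,85,45],[90,89,15,33],{"fz":23,"mte":23,"sm":71,"zk":30}],"m":{"ae":{"j":62,"mv":35,"ny":54,"su":99},"e":[52,48],"ip":{"e":51,"is":20,"wee":76},"p":[86,67,15]},"pk":[{"d":35,"dt":87,"r":11},{"qq":93,"qu":63,"zd":38,"zwh":72},[38,71],{"cm":9,"f":70}],"z":[{"ide":21,"yt":46},{"c":48,"qz":17},{"dv":18,"gwg":91},[63,54,66],{"g":46,"h":25,"vt":31}]}
After op 3 (remove /m/ip): {"dex":[{"cnl":31,"drm":25,"g":80,"u":68},[24,32,85,45],[90,89,15,33],{"fz":23,"mte":23,"sm":71,"zk":30}],"m":{"ae":{"j":62,"mv":35,"ny":54,"su":99},"e":[52,48],"p":[86,67,15]},"pk":[{"d":35,"dt":87,"r":11},{"qq":93,"qu":63,"zd":38,"zwh":72},[38,71],{"cm":9,"f":70}],"z":[{"ide":21,"yt":46},{"c":48,"qz":17},13,{"dv":18,"gwg":91},[63,54,66],{"g":46,"h":25,"vt":31}]}
After op 5 (replace /pk/1/qq 21): {"dex":[{"cnl":31,"drm":25,"g":80,"u":68},[24,32,85,45],[90,89,15,33],{"fz":23,"mte":23,"sm":71,"zk":30}],"m":{"ae":{"mv":35,"ny":54,"su":99},"e":[52,48],"p":[86,67,15]},"pk":[{"d":35,"dt":87,"r":11},{"qq":21,"qu":63,"zd":38,"zwh":72},[38,71],{"cm":9,"f":70}],"z":[{"ide":21,"yt":46},{"c":48,"qz":17},13,{"dv":18,"gwg":91},[63,54,66],{"g":46,"h":25,"vt":31}]}
After op 7 (add /pk/3/c 38): {"dex":[{"cnl":31,"drm":25,"g":80,"u":68},[24,32,85,45],[90,89,15,33],{"fz":23,"mte":23,"sm":71,"zk":30}],"m":{"ae":{"mv":35,"ny":54,"su":99},"e":[52,48],"p":[86,67,15]},"pk":[{"d":35,"dt":87,"r":11},{"qq":21,"qu":63,"zd":38,"zwh":72},[38,71],{"c":38,"cm":9,"f":70}],"z":[{"ide":21,"yt":46},{"c":48,"qz":17},13,{"dv":79,"gwg":91},[63,54,66],{"g":46,"h":25,"vt":31}]}
After op 9 (add /pk/3/a 53): {"dex":[{"cnl":31,"drm":25,"g":80,"u":68},[24,32,85,45],[23,90,89,15,33],{"fz":23,"mte":23,"sm":71,"zk":30}],"m":{"ae":{"mv":35,"ny":54,"su":99},"e":[52,48],"p":[86,67,15]},"pk":[{"d":35,"dt":87,"r":11},{"qq":21,"qu":63,"zd":38,"zwh":72},[38,71],{"a":53,"c":38,"cm":9,"f":70}],"z":[{"ide":21,"yt":46},{"c":48,"qz":17},13,{"dv":79,"gwg":91},[63,54,66],{"g":46,"h":25,"vt":31}]}
After op 11 (replace /z/4/1 36): {"dex":[{"cnl":31,"drm":25,"g":80,"u":68},[24,32,85,45],[23,90,89,15,33],{"fz":23,"mte":23,"sm":71,"zk":30}],"m":{"ae":{"mv":35,"ny":54,"ocd":57,"su":99},"e":[52,48],"p":[86,67,15]},"pk":[{"d":35,"dt":87,"r":11},{"qq":21,"qu":63,"zd":38,"zwh":72},[38,71],{"a":53,"c":38,"cm":9,"f":70}],"z":[{"ide":21,"yt":46},{"c":48,"qz":17},13,{"dv":79,"gwg":91},[63,36,66],{"g":46,"h":25,"vt":31}]}
After op 13 (replace /dex/2/3 62): {"dex":[{"cnl":31,"drm":25,"g":80,"u":68},[24,32,85,45],[23,90,89,62,33],{"fz":23,"mte":23,"sm":71,"zk":30}],"m":{"ae":{"mv":35,"ny":54,"ocd":57,"su":99},"e":[52,48],"p":[86,67,15]},"pk":[{"d":35,"dt":87,"r":11},61,{"qq":21,"qu":63,"zd":38,"zwh":72},[38,71],{"a":53,"c":38,"cm":9,"f":70}],"z":[{"ide":21,"yt":46},{"c":48,"qz":17},13,{"dv":79,"gwg":91},[63,36,66],{"g":46,"h":25,"vt":31}]}
After op 15 (add /z/2 88): {"dex":[{"cnl":31,"drm":25,"g":80,"u":68},[24,32,85,45],[23,90,89,62,33],{"fz":23,"mte":23,"sm":71,"zk":30}],"m":{"ae":{"mv":35,"ny":54,"ocd":57,"su":99},"e":[52,48],"p":[86,67,15]},"pk":[{"d":35,"dt":87,"r":11},61,{"qq":21,"qu":63,"zd":38,"zwh":72},[38,71],{"a":53,"c":38,"cm":9,"f":70}],"z":[{"ide":21,"yt":46},{"c":48,"qz":17,"v":52},88,13,{"dv":79,"gwg":91},[63,36,66],{"g":46,"h":25,"vt":31}]}
After op 17 (remove /m/ae/mv): {"dex":[{"cnl":31,"drm":25,"g":80,"u":68},[24,32,85,45],[23,90,89,62,33],{"fz":23,"mte":23,"sm":71,"zk":30}],"m":{"ae":{"ny":54,"ocd":57,"su":99},"e":[52,48],"p":[86,67,15]},"pk":[{"d":35,"dt":87,"r":11},61,{"qq":21,"qu":63,"zd":38,"zwh":72},2,{"a":53,"c":38,"cm":9,"f":70}],"z":[{"ide":21,"yt":46},{"c":48,"qz":17,"v":52},88,13,{"dv":79,"gwg":91},[63,36,66],{"g":46,"h":25,"vt":31}]}
After op 19 (replace /z/6/h 58): {"dex":[{"cnl":31,"drm":25,"g":80,"u":68},[24,32,85,45],[23,90,89,62,33],{"fz":23,"mte":23,"sm":43,"zk":30}],"m":{"ae":{"ny":54,"ocd":57,"su":99},"e":[52,48],"p":[86,67,15]},"pk":[{"d":35,"dt":87,"r":11},61,{"qq":21,"qu":63,"zd":38,"zwh":72},2,{"a":53,"c":38,"cm":9,"f":70}],"z":[{"ide":21,"yt":46},{"c":48,"qz":17,"v":52},88,13,{"dv":79,"gwg":91},[63,36,66],{"g":46,"h":58,"vt":31}]}
After op 21 (add /m/e/2 58): {"dex":[{"cnl":31,"drm":25,"g":80,"u":68},[24,32,85,45],[23,90,89,62,88,33],{"fz":23,"mte":23,"sm":43,"zk":30}],"m":{"ae":{"ny":54,"ocd":57,"su":99},"e":[52,48,58],"p":[86,67,15]},"pk":[{"d":35,"dt":87,"r":11},61,{"qq":21,"qu":63,"zd":38,"zwh":72},2,{"a":53,"c":38,"cm":9,"f":70}],"z":[{"ide":21,"yt":46},{"c":48,"qz":17,"v":52},88,13,{"dv":79,"gwg":91},[63,36,66],{"g":46,"h":58,"vt":31}]}
After op 23 (replace /dex/2/2 43): {"dex":[{"cnl":31,"drm":25,"g":80,"u":68},[24,32,85,45],[23,90,43,62,88,33],{"fz":23,"mte":23,"sm":43,"zk":30}],"m":{"ae":{"ny":54,"ocd":57,"su":99},"e":[52,48,58]},"pk":[{"d":35,"dt":87,"r":11},61,{"qq":21,"qu":63,"zd":38,"zwh":72},2,{"a":53,"c":38,"cm":9,"f":70}],"z":[{"ide":21,"yt":46},{"c":48,"qz":17,"v":52},88,13,{"dv":79,"gwg":91},[63,36,66],{"g":46,"h":58,"vt":31}]}
After op 25 (replace /z/6/g 80): {"dex":[{"cnl":31,"drm":25,"g":80,"u":68},[24,32,85,45],[23,90,43,62,88,33],{"fz":23,"mte":23,"sm":43,"zk":30}],"m":{"ae":{"ny":54,"ocd":42,"su":99},"e":[52,48,58]},"pk":[{"d":35,"dt":87,"r":11},61,{"qq":21,"qu":63,"zd":38,"zwh":72},2,{"a":53,"c":38,"cm":9,"f":70}],"z":[{"ide":21,"yt":46},{"c":48,"qz":17,"v":52},88,13,{"dv":79,"gwg":91},[63,36,66],{"g":80,"h":58,"vt":31}]}

Answer: {"dex":[{"cnl":31,"drm":25,"g":80,"u":68},[24,32,85,45],[23,90,43,62,88,33],{"fz":23,"mte":23,"sm":43,"zk":30}],"m":{"ae":{"ny":54,"ocd":42,"su":99},"e":[52,48,58]},"pk":[{"d":35,"dt":87,"r":11},61,{"qq":21,"qu":63,"zd":38,"zwh":72},2,{"a":53,"c":38,"cm":9,"f":70}],"z":[{"ide":21,"yt":46},{"c":48,"qz":17,"v":52},88,13,{"dv":79,"gwg":91},[63,36,66],{"g":80,"h":58,"vt":31}]}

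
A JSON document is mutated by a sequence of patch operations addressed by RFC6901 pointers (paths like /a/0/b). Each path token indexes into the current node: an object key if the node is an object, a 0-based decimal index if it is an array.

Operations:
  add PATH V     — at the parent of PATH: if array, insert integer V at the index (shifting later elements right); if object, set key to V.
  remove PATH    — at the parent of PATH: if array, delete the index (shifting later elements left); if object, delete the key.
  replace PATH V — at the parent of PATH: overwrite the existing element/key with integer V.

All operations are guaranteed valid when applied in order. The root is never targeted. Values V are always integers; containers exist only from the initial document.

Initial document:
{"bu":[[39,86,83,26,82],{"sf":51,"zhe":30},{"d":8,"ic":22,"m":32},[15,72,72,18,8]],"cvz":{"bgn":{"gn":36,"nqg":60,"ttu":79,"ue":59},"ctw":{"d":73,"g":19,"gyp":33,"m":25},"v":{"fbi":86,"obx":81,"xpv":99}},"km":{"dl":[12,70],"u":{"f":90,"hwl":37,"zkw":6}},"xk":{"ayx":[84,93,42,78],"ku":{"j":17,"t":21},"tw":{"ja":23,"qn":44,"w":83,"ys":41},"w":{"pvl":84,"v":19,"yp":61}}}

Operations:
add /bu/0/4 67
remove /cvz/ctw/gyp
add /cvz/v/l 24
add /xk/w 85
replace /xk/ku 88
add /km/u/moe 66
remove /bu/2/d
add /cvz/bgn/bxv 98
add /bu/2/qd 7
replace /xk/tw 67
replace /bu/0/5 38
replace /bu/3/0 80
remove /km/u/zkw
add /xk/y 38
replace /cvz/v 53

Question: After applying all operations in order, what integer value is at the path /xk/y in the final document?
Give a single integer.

After op 1 (add /bu/0/4 67): {"bu":[[39,86,83,26,67,82],{"sf":51,"zhe":30},{"d":8,"ic":22,"m":32},[15,72,72,18,8]],"cvz":{"bgn":{"gn":36,"nqg":60,"ttu":79,"ue":59},"ctw":{"d":73,"g":19,"gyp":33,"m":25},"v":{"fbi":86,"obx":81,"xpv":99}},"km":{"dl":[12,70],"u":{"f":90,"hwl":37,"zkw":6}},"xk":{"ayx":[84,93,42,78],"ku":{"j":17,"t":21},"tw":{"ja":23,"qn":44,"w":83,"ys":41},"w":{"pvl":84,"v":19,"yp":61}}}
After op 2 (remove /cvz/ctw/gyp): {"bu":[[39,86,83,26,67,82],{"sf":51,"zhe":30},{"d":8,"ic":22,"m":32},[15,72,72,18,8]],"cvz":{"bgn":{"gn":36,"nqg":60,"ttu":79,"ue":59},"ctw":{"d":73,"g":19,"m":25},"v":{"fbi":86,"obx":81,"xpv":99}},"km":{"dl":[12,70],"u":{"f":90,"hwl":37,"zkw":6}},"xk":{"ayx":[84,93,42,78],"ku":{"j":17,"t":21},"tw":{"ja":23,"qn":44,"w":83,"ys":41},"w":{"pvl":84,"v":19,"yp":61}}}
After op 3 (add /cvz/v/l 24): {"bu":[[39,86,83,26,67,82],{"sf":51,"zhe":30},{"d":8,"ic":22,"m":32},[15,72,72,18,8]],"cvz":{"bgn":{"gn":36,"nqg":60,"ttu":79,"ue":59},"ctw":{"d":73,"g":19,"m":25},"v":{"fbi":86,"l":24,"obx":81,"xpv":99}},"km":{"dl":[12,70],"u":{"f":90,"hwl":37,"zkw":6}},"xk":{"ayx":[84,93,42,78],"ku":{"j":17,"t":21},"tw":{"ja":23,"qn":44,"w":83,"ys":41},"w":{"pvl":84,"v":19,"yp":61}}}
After op 4 (add /xk/w 85): {"bu":[[39,86,83,26,67,82],{"sf":51,"zhe":30},{"d":8,"ic":22,"m":32},[15,72,72,18,8]],"cvz":{"bgn":{"gn":36,"nqg":60,"ttu":79,"ue":59},"ctw":{"d":73,"g":19,"m":25},"v":{"fbi":86,"l":24,"obx":81,"xpv":99}},"km":{"dl":[12,70],"u":{"f":90,"hwl":37,"zkw":6}},"xk":{"ayx":[84,93,42,78],"ku":{"j":17,"t":21},"tw":{"ja":23,"qn":44,"w":83,"ys":41},"w":85}}
After op 5 (replace /xk/ku 88): {"bu":[[39,86,83,26,67,82],{"sf":51,"zhe":30},{"d":8,"ic":22,"m":32},[15,72,72,18,8]],"cvz":{"bgn":{"gn":36,"nqg":60,"ttu":79,"ue":59},"ctw":{"d":73,"g":19,"m":25},"v":{"fbi":86,"l":24,"obx":81,"xpv":99}},"km":{"dl":[12,70],"u":{"f":90,"hwl":37,"zkw":6}},"xk":{"ayx":[84,93,42,78],"ku":88,"tw":{"ja":23,"qn":44,"w":83,"ys":41},"w":85}}
After op 6 (add /km/u/moe 66): {"bu":[[39,86,83,26,67,82],{"sf":51,"zhe":30},{"d":8,"ic":22,"m":32},[15,72,72,18,8]],"cvz":{"bgn":{"gn":36,"nqg":60,"ttu":79,"ue":59},"ctw":{"d":73,"g":19,"m":25},"v":{"fbi":86,"l":24,"obx":81,"xpv":99}},"km":{"dl":[12,70],"u":{"f":90,"hwl":37,"moe":66,"zkw":6}},"xk":{"ayx":[84,93,42,78],"ku":88,"tw":{"ja":23,"qn":44,"w":83,"ys":41},"w":85}}
After op 7 (remove /bu/2/d): {"bu":[[39,86,83,26,67,82],{"sf":51,"zhe":30},{"ic":22,"m":32},[15,72,72,18,8]],"cvz":{"bgn":{"gn":36,"nqg":60,"ttu":79,"ue":59},"ctw":{"d":73,"g":19,"m":25},"v":{"fbi":86,"l":24,"obx":81,"xpv":99}},"km":{"dl":[12,70],"u":{"f":90,"hwl":37,"moe":66,"zkw":6}},"xk":{"ayx":[84,93,42,78],"ku":88,"tw":{"ja":23,"qn":44,"w":83,"ys":41},"w":85}}
After op 8 (add /cvz/bgn/bxv 98): {"bu":[[39,86,83,26,67,82],{"sf":51,"zhe":30},{"ic":22,"m":32},[15,72,72,18,8]],"cvz":{"bgn":{"bxv":98,"gn":36,"nqg":60,"ttu":79,"ue":59},"ctw":{"d":73,"g":19,"m":25},"v":{"fbi":86,"l":24,"obx":81,"xpv":99}},"km":{"dl":[12,70],"u":{"f":90,"hwl":37,"moe":66,"zkw":6}},"xk":{"ayx":[84,93,42,78],"ku":88,"tw":{"ja":23,"qn":44,"w":83,"ys":41},"w":85}}
After op 9 (add /bu/2/qd 7): {"bu":[[39,86,83,26,67,82],{"sf":51,"zhe":30},{"ic":22,"m":32,"qd":7},[15,72,72,18,8]],"cvz":{"bgn":{"bxv":98,"gn":36,"nqg":60,"ttu":79,"ue":59},"ctw":{"d":73,"g":19,"m":25},"v":{"fbi":86,"l":24,"obx":81,"xpv":99}},"km":{"dl":[12,70],"u":{"f":90,"hwl":37,"moe":66,"zkw":6}},"xk":{"ayx":[84,93,42,78],"ku":88,"tw":{"ja":23,"qn":44,"w":83,"ys":41},"w":85}}
After op 10 (replace /xk/tw 67): {"bu":[[39,86,83,26,67,82],{"sf":51,"zhe":30},{"ic":22,"m":32,"qd":7},[15,72,72,18,8]],"cvz":{"bgn":{"bxv":98,"gn":36,"nqg":60,"ttu":79,"ue":59},"ctw":{"d":73,"g":19,"m":25},"v":{"fbi":86,"l":24,"obx":81,"xpv":99}},"km":{"dl":[12,70],"u":{"f":90,"hwl":37,"moe":66,"zkw":6}},"xk":{"ayx":[84,93,42,78],"ku":88,"tw":67,"w":85}}
After op 11 (replace /bu/0/5 38): {"bu":[[39,86,83,26,67,38],{"sf":51,"zhe":30},{"ic":22,"m":32,"qd":7},[15,72,72,18,8]],"cvz":{"bgn":{"bxv":98,"gn":36,"nqg":60,"ttu":79,"ue":59},"ctw":{"d":73,"g":19,"m":25},"v":{"fbi":86,"l":24,"obx":81,"xpv":99}},"km":{"dl":[12,70],"u":{"f":90,"hwl":37,"moe":66,"zkw":6}},"xk":{"ayx":[84,93,42,78],"ku":88,"tw":67,"w":85}}
After op 12 (replace /bu/3/0 80): {"bu":[[39,86,83,26,67,38],{"sf":51,"zhe":30},{"ic":22,"m":32,"qd":7},[80,72,72,18,8]],"cvz":{"bgn":{"bxv":98,"gn":36,"nqg":60,"ttu":79,"ue":59},"ctw":{"d":73,"g":19,"m":25},"v":{"fbi":86,"l":24,"obx":81,"xpv":99}},"km":{"dl":[12,70],"u":{"f":90,"hwl":37,"moe":66,"zkw":6}},"xk":{"ayx":[84,93,42,78],"ku":88,"tw":67,"w":85}}
After op 13 (remove /km/u/zkw): {"bu":[[39,86,83,26,67,38],{"sf":51,"zhe":30},{"ic":22,"m":32,"qd":7},[80,72,72,18,8]],"cvz":{"bgn":{"bxv":98,"gn":36,"nqg":60,"ttu":79,"ue":59},"ctw":{"d":73,"g":19,"m":25},"v":{"fbi":86,"l":24,"obx":81,"xpv":99}},"km":{"dl":[12,70],"u":{"f":90,"hwl":37,"moe":66}},"xk":{"ayx":[84,93,42,78],"ku":88,"tw":67,"w":85}}
After op 14 (add /xk/y 38): {"bu":[[39,86,83,26,67,38],{"sf":51,"zhe":30},{"ic":22,"m":32,"qd":7},[80,72,72,18,8]],"cvz":{"bgn":{"bxv":98,"gn":36,"nqg":60,"ttu":79,"ue":59},"ctw":{"d":73,"g":19,"m":25},"v":{"fbi":86,"l":24,"obx":81,"xpv":99}},"km":{"dl":[12,70],"u":{"f":90,"hwl":37,"moe":66}},"xk":{"ayx":[84,93,42,78],"ku":88,"tw":67,"w":85,"y":38}}
After op 15 (replace /cvz/v 53): {"bu":[[39,86,83,26,67,38],{"sf":51,"zhe":30},{"ic":22,"m":32,"qd":7},[80,72,72,18,8]],"cvz":{"bgn":{"bxv":98,"gn":36,"nqg":60,"ttu":79,"ue":59},"ctw":{"d":73,"g":19,"m":25},"v":53},"km":{"dl":[12,70],"u":{"f":90,"hwl":37,"moe":66}},"xk":{"ayx":[84,93,42,78],"ku":88,"tw":67,"w":85,"y":38}}
Value at /xk/y: 38

Answer: 38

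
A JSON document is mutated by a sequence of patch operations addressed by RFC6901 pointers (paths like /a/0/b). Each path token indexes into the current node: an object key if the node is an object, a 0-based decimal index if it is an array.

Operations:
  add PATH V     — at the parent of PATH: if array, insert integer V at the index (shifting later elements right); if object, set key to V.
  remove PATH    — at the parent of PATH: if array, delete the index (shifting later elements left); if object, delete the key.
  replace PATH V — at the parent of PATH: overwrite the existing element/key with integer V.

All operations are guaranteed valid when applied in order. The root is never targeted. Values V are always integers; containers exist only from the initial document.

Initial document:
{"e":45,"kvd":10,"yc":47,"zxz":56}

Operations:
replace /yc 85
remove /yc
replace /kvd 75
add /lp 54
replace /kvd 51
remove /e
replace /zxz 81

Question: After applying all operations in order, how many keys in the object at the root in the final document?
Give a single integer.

Answer: 3

Derivation:
After op 1 (replace /yc 85): {"e":45,"kvd":10,"yc":85,"zxz":56}
After op 2 (remove /yc): {"e":45,"kvd":10,"zxz":56}
After op 3 (replace /kvd 75): {"e":45,"kvd":75,"zxz":56}
After op 4 (add /lp 54): {"e":45,"kvd":75,"lp":54,"zxz":56}
After op 5 (replace /kvd 51): {"e":45,"kvd":51,"lp":54,"zxz":56}
After op 6 (remove /e): {"kvd":51,"lp":54,"zxz":56}
After op 7 (replace /zxz 81): {"kvd":51,"lp":54,"zxz":81}
Size at the root: 3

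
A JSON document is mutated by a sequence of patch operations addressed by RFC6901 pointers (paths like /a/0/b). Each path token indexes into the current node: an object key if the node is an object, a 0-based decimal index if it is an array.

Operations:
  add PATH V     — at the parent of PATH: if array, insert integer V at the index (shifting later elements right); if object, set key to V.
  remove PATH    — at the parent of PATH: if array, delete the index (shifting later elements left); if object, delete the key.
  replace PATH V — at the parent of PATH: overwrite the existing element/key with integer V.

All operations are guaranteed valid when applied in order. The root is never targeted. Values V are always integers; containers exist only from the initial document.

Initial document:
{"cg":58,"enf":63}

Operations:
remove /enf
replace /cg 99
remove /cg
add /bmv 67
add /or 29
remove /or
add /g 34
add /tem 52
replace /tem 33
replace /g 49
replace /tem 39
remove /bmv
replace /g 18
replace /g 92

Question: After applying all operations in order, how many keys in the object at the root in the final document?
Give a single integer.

After op 1 (remove /enf): {"cg":58}
After op 2 (replace /cg 99): {"cg":99}
After op 3 (remove /cg): {}
After op 4 (add /bmv 67): {"bmv":67}
After op 5 (add /or 29): {"bmv":67,"or":29}
After op 6 (remove /or): {"bmv":67}
After op 7 (add /g 34): {"bmv":67,"g":34}
After op 8 (add /tem 52): {"bmv":67,"g":34,"tem":52}
After op 9 (replace /tem 33): {"bmv":67,"g":34,"tem":33}
After op 10 (replace /g 49): {"bmv":67,"g":49,"tem":33}
After op 11 (replace /tem 39): {"bmv":67,"g":49,"tem":39}
After op 12 (remove /bmv): {"g":49,"tem":39}
After op 13 (replace /g 18): {"g":18,"tem":39}
After op 14 (replace /g 92): {"g":92,"tem":39}
Size at the root: 2

Answer: 2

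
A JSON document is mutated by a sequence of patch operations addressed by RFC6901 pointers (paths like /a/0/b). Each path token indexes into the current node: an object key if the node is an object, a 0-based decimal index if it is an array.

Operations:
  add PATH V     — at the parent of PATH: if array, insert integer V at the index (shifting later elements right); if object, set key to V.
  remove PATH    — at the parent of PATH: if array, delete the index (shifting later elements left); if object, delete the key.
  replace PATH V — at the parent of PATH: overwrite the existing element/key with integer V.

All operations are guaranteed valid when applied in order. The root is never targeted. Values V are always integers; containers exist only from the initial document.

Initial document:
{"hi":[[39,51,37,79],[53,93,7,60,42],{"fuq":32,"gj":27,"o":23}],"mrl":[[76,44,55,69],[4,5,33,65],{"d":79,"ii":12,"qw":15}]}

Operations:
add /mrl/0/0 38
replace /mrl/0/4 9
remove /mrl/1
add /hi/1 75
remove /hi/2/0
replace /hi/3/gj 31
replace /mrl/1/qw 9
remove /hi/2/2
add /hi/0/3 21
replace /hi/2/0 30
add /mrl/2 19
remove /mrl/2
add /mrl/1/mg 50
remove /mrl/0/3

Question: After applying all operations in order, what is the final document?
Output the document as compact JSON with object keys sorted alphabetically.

Answer: {"hi":[[39,51,37,21,79],75,[30,7,42],{"fuq":32,"gj":31,"o":23}],"mrl":[[38,76,44,9],{"d":79,"ii":12,"mg":50,"qw":9}]}

Derivation:
After op 1 (add /mrl/0/0 38): {"hi":[[39,51,37,79],[53,93,7,60,42],{"fuq":32,"gj":27,"o":23}],"mrl":[[38,76,44,55,69],[4,5,33,65],{"d":79,"ii":12,"qw":15}]}
After op 2 (replace /mrl/0/4 9): {"hi":[[39,51,37,79],[53,93,7,60,42],{"fuq":32,"gj":27,"o":23}],"mrl":[[38,76,44,55,9],[4,5,33,65],{"d":79,"ii":12,"qw":15}]}
After op 3 (remove /mrl/1): {"hi":[[39,51,37,79],[53,93,7,60,42],{"fuq":32,"gj":27,"o":23}],"mrl":[[38,76,44,55,9],{"d":79,"ii":12,"qw":15}]}
After op 4 (add /hi/1 75): {"hi":[[39,51,37,79],75,[53,93,7,60,42],{"fuq":32,"gj":27,"o":23}],"mrl":[[38,76,44,55,9],{"d":79,"ii":12,"qw":15}]}
After op 5 (remove /hi/2/0): {"hi":[[39,51,37,79],75,[93,7,60,42],{"fuq":32,"gj":27,"o":23}],"mrl":[[38,76,44,55,9],{"d":79,"ii":12,"qw":15}]}
After op 6 (replace /hi/3/gj 31): {"hi":[[39,51,37,79],75,[93,7,60,42],{"fuq":32,"gj":31,"o":23}],"mrl":[[38,76,44,55,9],{"d":79,"ii":12,"qw":15}]}
After op 7 (replace /mrl/1/qw 9): {"hi":[[39,51,37,79],75,[93,7,60,42],{"fuq":32,"gj":31,"o":23}],"mrl":[[38,76,44,55,9],{"d":79,"ii":12,"qw":9}]}
After op 8 (remove /hi/2/2): {"hi":[[39,51,37,79],75,[93,7,42],{"fuq":32,"gj":31,"o":23}],"mrl":[[38,76,44,55,9],{"d":79,"ii":12,"qw":9}]}
After op 9 (add /hi/0/3 21): {"hi":[[39,51,37,21,79],75,[93,7,42],{"fuq":32,"gj":31,"o":23}],"mrl":[[38,76,44,55,9],{"d":79,"ii":12,"qw":9}]}
After op 10 (replace /hi/2/0 30): {"hi":[[39,51,37,21,79],75,[30,7,42],{"fuq":32,"gj":31,"o":23}],"mrl":[[38,76,44,55,9],{"d":79,"ii":12,"qw":9}]}
After op 11 (add /mrl/2 19): {"hi":[[39,51,37,21,79],75,[30,7,42],{"fuq":32,"gj":31,"o":23}],"mrl":[[38,76,44,55,9],{"d":79,"ii":12,"qw":9},19]}
After op 12 (remove /mrl/2): {"hi":[[39,51,37,21,79],75,[30,7,42],{"fuq":32,"gj":31,"o":23}],"mrl":[[38,76,44,55,9],{"d":79,"ii":12,"qw":9}]}
After op 13 (add /mrl/1/mg 50): {"hi":[[39,51,37,21,79],75,[30,7,42],{"fuq":32,"gj":31,"o":23}],"mrl":[[38,76,44,55,9],{"d":79,"ii":12,"mg":50,"qw":9}]}
After op 14 (remove /mrl/0/3): {"hi":[[39,51,37,21,79],75,[30,7,42],{"fuq":32,"gj":31,"o":23}],"mrl":[[38,76,44,9],{"d":79,"ii":12,"mg":50,"qw":9}]}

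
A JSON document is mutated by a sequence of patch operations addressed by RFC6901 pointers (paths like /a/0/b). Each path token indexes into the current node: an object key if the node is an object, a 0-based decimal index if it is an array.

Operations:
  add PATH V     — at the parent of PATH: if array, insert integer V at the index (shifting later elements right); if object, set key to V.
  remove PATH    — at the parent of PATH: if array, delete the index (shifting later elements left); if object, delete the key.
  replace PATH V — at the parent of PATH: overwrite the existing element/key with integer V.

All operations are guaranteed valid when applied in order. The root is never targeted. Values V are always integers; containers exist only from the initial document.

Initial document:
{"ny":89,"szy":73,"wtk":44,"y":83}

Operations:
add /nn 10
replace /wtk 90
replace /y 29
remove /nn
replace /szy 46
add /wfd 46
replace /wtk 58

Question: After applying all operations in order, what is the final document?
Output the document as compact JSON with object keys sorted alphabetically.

Answer: {"ny":89,"szy":46,"wfd":46,"wtk":58,"y":29}

Derivation:
After op 1 (add /nn 10): {"nn":10,"ny":89,"szy":73,"wtk":44,"y":83}
After op 2 (replace /wtk 90): {"nn":10,"ny":89,"szy":73,"wtk":90,"y":83}
After op 3 (replace /y 29): {"nn":10,"ny":89,"szy":73,"wtk":90,"y":29}
After op 4 (remove /nn): {"ny":89,"szy":73,"wtk":90,"y":29}
After op 5 (replace /szy 46): {"ny":89,"szy":46,"wtk":90,"y":29}
After op 6 (add /wfd 46): {"ny":89,"szy":46,"wfd":46,"wtk":90,"y":29}
After op 7 (replace /wtk 58): {"ny":89,"szy":46,"wfd":46,"wtk":58,"y":29}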